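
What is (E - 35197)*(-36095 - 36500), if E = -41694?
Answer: 5581902145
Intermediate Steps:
(E - 35197)*(-36095 - 36500) = (-41694 - 35197)*(-36095 - 36500) = -76891*(-72595) = 5581902145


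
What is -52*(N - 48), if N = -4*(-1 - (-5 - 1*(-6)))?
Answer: 2080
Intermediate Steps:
N = 8 (N = -4*(-1 - (-5 + 6)) = -4*(-1 - 1*1) = -4*(-1 - 1) = -4*(-2) = 8)
-52*(N - 48) = -52*(8 - 48) = -52*(-40) = 2080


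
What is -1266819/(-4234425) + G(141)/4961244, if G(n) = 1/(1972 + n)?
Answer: 4426733707435631/14796645671663700 ≈ 0.29917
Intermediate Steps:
-1266819/(-4234425) + G(141)/4961244 = -1266819/(-4234425) + 1/((1972 + 141)*4961244) = -1266819*(-1/4234425) + (1/4961244)/2113 = 422273/1411475 + (1/2113)*(1/4961244) = 422273/1411475 + 1/10483108572 = 4426733707435631/14796645671663700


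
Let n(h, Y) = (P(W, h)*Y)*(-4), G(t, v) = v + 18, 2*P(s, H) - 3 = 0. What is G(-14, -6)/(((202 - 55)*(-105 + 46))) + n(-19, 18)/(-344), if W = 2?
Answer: 77713/248626 ≈ 0.31257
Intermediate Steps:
P(s, H) = 3/2 (P(s, H) = 3/2 + (1/2)*0 = 3/2 + 0 = 3/2)
G(t, v) = 18 + v
n(h, Y) = -6*Y (n(h, Y) = (3*Y/2)*(-4) = -6*Y)
G(-14, -6)/(((202 - 55)*(-105 + 46))) + n(-19, 18)/(-344) = (18 - 6)/(((202 - 55)*(-105 + 46))) - 6*18/(-344) = 12/((147*(-59))) - 108*(-1/344) = 12/(-8673) + 27/86 = 12*(-1/8673) + 27/86 = -4/2891 + 27/86 = 77713/248626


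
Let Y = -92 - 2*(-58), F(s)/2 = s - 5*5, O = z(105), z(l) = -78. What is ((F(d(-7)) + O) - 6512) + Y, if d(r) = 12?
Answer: -6592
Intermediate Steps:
O = -78
F(s) = -50 + 2*s (F(s) = 2*(s - 5*5) = 2*(s - 1*25) = 2*(s - 25) = 2*(-25 + s) = -50 + 2*s)
Y = 24 (Y = -92 + 116 = 24)
((F(d(-7)) + O) - 6512) + Y = (((-50 + 2*12) - 78) - 6512) + 24 = (((-50 + 24) - 78) - 6512) + 24 = ((-26 - 78) - 6512) + 24 = (-104 - 6512) + 24 = -6616 + 24 = -6592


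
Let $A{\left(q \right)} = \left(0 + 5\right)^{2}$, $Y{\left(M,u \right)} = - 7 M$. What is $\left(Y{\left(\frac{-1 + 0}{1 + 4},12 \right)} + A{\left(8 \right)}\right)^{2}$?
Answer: $\frac{17424}{25} \approx 696.96$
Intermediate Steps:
$A{\left(q \right)} = 25$ ($A{\left(q \right)} = 5^{2} = 25$)
$\left(Y{\left(\frac{-1 + 0}{1 + 4},12 \right)} + A{\left(8 \right)}\right)^{2} = \left(- 7 \frac{-1 + 0}{1 + 4} + 25\right)^{2} = \left(- 7 \left(- \frac{1}{5}\right) + 25\right)^{2} = \left(- 7 \left(\left(-1\right) \frac{1}{5}\right) + 25\right)^{2} = \left(\left(-7\right) \left(- \frac{1}{5}\right) + 25\right)^{2} = \left(\frac{7}{5} + 25\right)^{2} = \left(\frac{132}{5}\right)^{2} = \frac{17424}{25}$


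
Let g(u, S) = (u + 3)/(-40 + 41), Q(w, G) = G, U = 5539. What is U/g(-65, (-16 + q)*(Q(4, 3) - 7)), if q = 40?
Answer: -5539/62 ≈ -89.339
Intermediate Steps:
g(u, S) = 3 + u (g(u, S) = (3 + u)/1 = (3 + u)*1 = 3 + u)
U/g(-65, (-16 + q)*(Q(4, 3) - 7)) = 5539/(3 - 65) = 5539/(-62) = 5539*(-1/62) = -5539/62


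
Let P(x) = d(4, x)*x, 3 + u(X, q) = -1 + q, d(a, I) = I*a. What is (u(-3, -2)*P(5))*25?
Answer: -15000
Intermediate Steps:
u(X, q) = -4 + q (u(X, q) = -3 + (-1 + q) = -4 + q)
P(x) = 4*x² (P(x) = (x*4)*x = (4*x)*x = 4*x²)
(u(-3, -2)*P(5))*25 = ((-4 - 2)*(4*5²))*25 = -24*25*25 = -6*100*25 = -600*25 = -15000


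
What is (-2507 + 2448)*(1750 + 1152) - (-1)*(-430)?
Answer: -171648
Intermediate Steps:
(-2507 + 2448)*(1750 + 1152) - (-1)*(-430) = -59*2902 - 1*430 = -171218 - 430 = -171648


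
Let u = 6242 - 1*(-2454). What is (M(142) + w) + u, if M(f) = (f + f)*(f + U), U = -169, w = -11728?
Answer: -10700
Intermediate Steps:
M(f) = 2*f*(-169 + f) (M(f) = (f + f)*(f - 169) = (2*f)*(-169 + f) = 2*f*(-169 + f))
u = 8696 (u = 6242 + 2454 = 8696)
(M(142) + w) + u = (2*142*(-169 + 142) - 11728) + 8696 = (2*142*(-27) - 11728) + 8696 = (-7668 - 11728) + 8696 = -19396 + 8696 = -10700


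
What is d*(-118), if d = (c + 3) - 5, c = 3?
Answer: -118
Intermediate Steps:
d = 1 (d = (3 + 3) - 5 = 6 - 5 = 1)
d*(-118) = 1*(-118) = -118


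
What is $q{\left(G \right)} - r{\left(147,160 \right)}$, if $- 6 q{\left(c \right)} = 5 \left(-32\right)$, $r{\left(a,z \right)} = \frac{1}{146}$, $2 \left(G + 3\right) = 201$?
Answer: $\frac{11677}{438} \approx 26.66$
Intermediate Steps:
$G = \frac{195}{2}$ ($G = -3 + \frac{1}{2} \cdot 201 = -3 + \frac{201}{2} = \frac{195}{2} \approx 97.5$)
$r{\left(a,z \right)} = \frac{1}{146}$
$q{\left(c \right)} = \frac{80}{3}$ ($q{\left(c \right)} = - \frac{5 \left(-32\right)}{6} = \left(- \frac{1}{6}\right) \left(-160\right) = \frac{80}{3}$)
$q{\left(G \right)} - r{\left(147,160 \right)} = \frac{80}{3} - \frac{1}{146} = \frac{11677}{438}$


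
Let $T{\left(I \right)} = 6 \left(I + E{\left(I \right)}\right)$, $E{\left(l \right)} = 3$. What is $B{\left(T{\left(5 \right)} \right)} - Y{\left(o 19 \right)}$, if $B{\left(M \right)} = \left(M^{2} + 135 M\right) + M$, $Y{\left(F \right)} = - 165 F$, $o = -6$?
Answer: $-9978$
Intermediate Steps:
$T{\left(I \right)} = 18 + 6 I$ ($T{\left(I \right)} = 6 \left(I + 3\right) = 6 \left(3 + I\right) = 18 + 6 I$)
$B{\left(M \right)} = M^{2} + 136 M$
$B{\left(T{\left(5 \right)} \right)} - Y{\left(o 19 \right)} = \left(18 + 6 \cdot 5\right) \left(136 + \left(18 + 6 \cdot 5\right)\right) - - 165 \left(\left(-6\right) 19\right) = \left(18 + 30\right) \left(136 + \left(18 + 30\right)\right) - \left(-165\right) \left(-114\right) = 48 \left(136 + 48\right) - 18810 = 48 \cdot 184 - 18810 = 8832 - 18810 = -9978$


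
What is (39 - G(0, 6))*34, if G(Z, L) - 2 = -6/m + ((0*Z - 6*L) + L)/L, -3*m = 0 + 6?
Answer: 1326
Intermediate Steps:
m = -2 (m = -(0 + 6)/3 = -⅓*6 = -2)
G(Z, L) = 0 (G(Z, L) = 2 + (-6/(-2) + ((0*Z - 6*L) + L)/L) = 2 + (-6*(-½) + ((0 - 6*L) + L)/L) = 2 + (3 + (-6*L + L)/L) = 2 + (3 + (-5*L)/L) = 2 + (3 - 5) = 2 - 2 = 0)
(39 - G(0, 6))*34 = (39 - 1*0)*34 = (39 + 0)*34 = 39*34 = 1326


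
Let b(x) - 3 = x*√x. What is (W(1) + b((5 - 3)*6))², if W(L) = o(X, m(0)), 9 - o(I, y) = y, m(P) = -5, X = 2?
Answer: 2017 + 816*√3 ≈ 3430.4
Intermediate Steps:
o(I, y) = 9 - y
b(x) = 3 + x^(3/2) (b(x) = 3 + x*√x = 3 + x^(3/2))
W(L) = 14 (W(L) = 9 - 1*(-5) = 9 + 5 = 14)
(W(1) + b((5 - 3)*6))² = (14 + (3 + ((5 - 3)*6)^(3/2)))² = (14 + (3 + (2*6)^(3/2)))² = (14 + (3 + 12^(3/2)))² = (14 + (3 + 24*√3))² = (17 + 24*√3)²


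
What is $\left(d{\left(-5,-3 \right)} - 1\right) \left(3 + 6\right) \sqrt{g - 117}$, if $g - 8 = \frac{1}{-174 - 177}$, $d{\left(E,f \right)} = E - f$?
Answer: $- \frac{6 i \sqrt{373035}}{13} \approx - 281.89 i$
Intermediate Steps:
$g = \frac{2807}{351}$ ($g = 8 + \frac{1}{-174 - 177} = 8 + \frac{1}{-351} = 8 - \frac{1}{351} = \frac{2807}{351} \approx 7.9972$)
$\left(d{\left(-5,-3 \right)} - 1\right) \left(3 + 6\right) \sqrt{g - 117} = \left(\left(-5 - -3\right) - 1\right) \left(3 + 6\right) \sqrt{\frac{2807}{351} - 117} = \left(\left(-5 + 3\right) - 1\right) 9 \sqrt{- \frac{38260}{351}} = \left(-2 - 1\right) 9 \frac{2 i \sqrt{373035}}{117} = \left(-3\right) 9 \frac{2 i \sqrt{373035}}{117} = - 27 \frac{2 i \sqrt{373035}}{117} = - \frac{6 i \sqrt{373035}}{13}$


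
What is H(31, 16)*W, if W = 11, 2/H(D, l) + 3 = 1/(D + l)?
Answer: -517/70 ≈ -7.3857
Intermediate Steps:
H(D, l) = 2/(-3 + 1/(D + l))
H(31, 16)*W = (2*(-1*31 - 1*16)/(-1 + 3*31 + 3*16))*11 = (2*(-31 - 16)/(-1 + 93 + 48))*11 = (2*(-47)/140)*11 = (2*(1/140)*(-47))*11 = -47/70*11 = -517/70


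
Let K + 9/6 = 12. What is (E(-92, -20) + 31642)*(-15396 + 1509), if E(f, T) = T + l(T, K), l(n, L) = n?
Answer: -438856974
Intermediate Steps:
K = 21/2 (K = -3/2 + 12 = 21/2 ≈ 10.500)
E(f, T) = 2*T (E(f, T) = T + T = 2*T)
(E(-92, -20) + 31642)*(-15396 + 1509) = (2*(-20) + 31642)*(-15396 + 1509) = (-40 + 31642)*(-13887) = 31602*(-13887) = -438856974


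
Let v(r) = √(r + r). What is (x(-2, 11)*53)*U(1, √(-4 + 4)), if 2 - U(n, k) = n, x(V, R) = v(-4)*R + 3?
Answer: 159 + 1166*I*√2 ≈ 159.0 + 1649.0*I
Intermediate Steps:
v(r) = √2*√r (v(r) = √(2*r) = √2*√r)
x(V, R) = 3 + 2*I*R*√2 (x(V, R) = (√2*√(-4))*R + 3 = (√2*(2*I))*R + 3 = (2*I*√2)*R + 3 = 2*I*R*√2 + 3 = 3 + 2*I*R*√2)
U(n, k) = 2 - n
(x(-2, 11)*53)*U(1, √(-4 + 4)) = ((3 + 2*I*11*√2)*53)*(2 - 1*1) = ((3 + 22*I*√2)*53)*(2 - 1) = (159 + 1166*I*√2)*1 = 159 + 1166*I*√2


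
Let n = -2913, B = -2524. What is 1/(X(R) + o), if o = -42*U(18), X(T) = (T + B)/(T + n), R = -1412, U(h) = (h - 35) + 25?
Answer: -4325/1449264 ≈ -0.0029843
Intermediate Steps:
U(h) = -10 + h (U(h) = (-35 + h) + 25 = -10 + h)
X(T) = (-2524 + T)/(-2913 + T) (X(T) = (T - 2524)/(T - 2913) = (-2524 + T)/(-2913 + T))
o = -336 (o = -42*(-10 + 18) = -42*8 = -336)
1/(X(R) + o) = 1/((-2524 - 1412)/(-2913 - 1412) - 336) = 1/(-3936/(-4325) - 336) = 1/(-1/4325*(-3936) - 336) = 1/(3936/4325 - 336) = 1/(-1449264/4325) = -4325/1449264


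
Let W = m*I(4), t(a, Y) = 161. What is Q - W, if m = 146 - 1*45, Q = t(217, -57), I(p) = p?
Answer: -243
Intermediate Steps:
Q = 161
m = 101 (m = 146 - 45 = 101)
W = 404 (W = 101*4 = 404)
Q - W = 161 - 1*404 = 161 - 404 = -243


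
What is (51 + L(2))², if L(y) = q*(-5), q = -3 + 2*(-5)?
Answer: 13456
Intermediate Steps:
q = -13 (q = -3 - 10 = -13)
L(y) = 65 (L(y) = -13*(-5) = 65)
(51 + L(2))² = (51 + 65)² = 116² = 13456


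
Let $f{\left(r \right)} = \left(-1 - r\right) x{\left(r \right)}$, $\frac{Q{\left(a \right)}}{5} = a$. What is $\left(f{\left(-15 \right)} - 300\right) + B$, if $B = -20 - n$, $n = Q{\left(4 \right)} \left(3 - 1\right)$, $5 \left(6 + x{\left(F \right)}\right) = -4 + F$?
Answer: $- \frac{2486}{5} \approx -497.2$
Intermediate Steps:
$Q{\left(a \right)} = 5 a$
$x{\left(F \right)} = - \frac{34}{5} + \frac{F}{5}$ ($x{\left(F \right)} = -6 + \frac{-4 + F}{5} = -6 + \left(- \frac{4}{5} + \frac{F}{5}\right) = - \frac{34}{5} + \frac{F}{5}$)
$n = 40$ ($n = 5 \cdot 4 \left(3 - 1\right) = 20 \cdot 2 = 40$)
$f{\left(r \right)} = \left(-1 - r\right) \left(- \frac{34}{5} + \frac{r}{5}\right)$
$B = -60$ ($B = -20 - 40 = -60$)
$\left(f{\left(-15 \right)} - 300\right) + B = \left(- \frac{\left(1 - 15\right) \left(-34 - 15\right)}{5} - 300\right) - 60 = \left(\left(- \frac{1}{5}\right) \left(-14\right) \left(-49\right) - 300\right) - 60 = \left(- \frac{686}{5} - 300\right) - 60 = - \frac{2186}{5} - 60 = - \frac{2486}{5}$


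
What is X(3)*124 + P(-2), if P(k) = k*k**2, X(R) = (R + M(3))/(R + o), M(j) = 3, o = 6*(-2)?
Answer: -272/3 ≈ -90.667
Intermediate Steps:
o = -12
X(R) = (3 + R)/(-12 + R) (X(R) = (R + 3)/(R - 12) = (3 + R)/(-12 + R))
P(k) = k**3
X(3)*124 + P(-2) = ((3 + 3)/(-12 + 3))*124 + (-2)**3 = (6/(-9))*124 - 8 = -1/9*6*124 - 8 = -2/3*124 - 8 = -248/3 - 8 = -272/3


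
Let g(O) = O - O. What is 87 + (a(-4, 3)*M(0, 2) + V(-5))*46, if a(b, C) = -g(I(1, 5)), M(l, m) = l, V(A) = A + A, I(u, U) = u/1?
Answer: -373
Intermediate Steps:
I(u, U) = u (I(u, U) = u*1 = u)
g(O) = 0
V(A) = 2*A
a(b, C) = 0 (a(b, C) = -1*0 = 0)
87 + (a(-4, 3)*M(0, 2) + V(-5))*46 = 87 + (0*0 + 2*(-5))*46 = 87 + (0 - 10)*46 = 87 - 10*46 = 87 - 460 = -373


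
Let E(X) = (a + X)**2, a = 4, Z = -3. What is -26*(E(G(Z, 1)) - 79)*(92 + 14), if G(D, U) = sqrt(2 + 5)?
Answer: 154336 - 22048*sqrt(7) ≈ 96003.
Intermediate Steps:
G(D, U) = sqrt(7)
E(X) = (4 + X)**2
-26*(E(G(Z, 1)) - 79)*(92 + 14) = -26*((4 + sqrt(7))**2 - 79)*(92 + 14) = -26*(-79 + (4 + sqrt(7))**2)*106 = -26*(-8374 + 106*(4 + sqrt(7))**2) = 217724 - 2756*(4 + sqrt(7))**2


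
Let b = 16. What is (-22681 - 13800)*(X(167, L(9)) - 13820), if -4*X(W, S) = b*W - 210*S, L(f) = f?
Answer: 1022598911/2 ≈ 5.1130e+8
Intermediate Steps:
X(W, S) = -4*W + 105*S/2 (X(W, S) = -(16*W - 210*S)/4 = -(-210*S + 16*W)/4 = -4*W + 105*S/2)
(-22681 - 13800)*(X(167, L(9)) - 13820) = (-22681 - 13800)*((-4*167 + (105/2)*9) - 13820) = -36481*((-668 + 945/2) - 13820) = -36481*(-391/2 - 13820) = -36481*(-28031/2) = 1022598911/2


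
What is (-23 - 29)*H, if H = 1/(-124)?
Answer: 13/31 ≈ 0.41935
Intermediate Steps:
H = -1/124 ≈ -0.0080645
(-23 - 29)*H = (-23 - 29)*(-1/124) = -52*(-1/124) = 13/31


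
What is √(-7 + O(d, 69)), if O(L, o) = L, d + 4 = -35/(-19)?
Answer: I*√3306/19 ≈ 3.0262*I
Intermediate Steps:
d = -41/19 (d = -4 - 35/(-19) = -4 - 35*(-1/19) = -4 + 35/19 = -41/19 ≈ -2.1579)
√(-7 + O(d, 69)) = √(-7 - 41/19) = √(-174/19) = I*√3306/19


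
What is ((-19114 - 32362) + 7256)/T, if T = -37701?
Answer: 14740/12567 ≈ 1.1729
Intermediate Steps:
((-19114 - 32362) + 7256)/T = ((-19114 - 32362) + 7256)/(-37701) = (-51476 + 7256)*(-1/37701) = -44220*(-1/37701) = 14740/12567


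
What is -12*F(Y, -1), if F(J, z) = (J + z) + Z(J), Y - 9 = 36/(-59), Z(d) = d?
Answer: -11172/59 ≈ -189.36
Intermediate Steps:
Y = 495/59 (Y = 9 + 36/(-59) = 9 + 36*(-1/59) = 9 - 36/59 = 495/59 ≈ 8.3898)
F(J, z) = z + 2*J (F(J, z) = (J + z) + J = z + 2*J)
-12*F(Y, -1) = -12*(-1 + 2*(495/59)) = -12*(-1 + 990/59) = -12*931/59 = -11172/59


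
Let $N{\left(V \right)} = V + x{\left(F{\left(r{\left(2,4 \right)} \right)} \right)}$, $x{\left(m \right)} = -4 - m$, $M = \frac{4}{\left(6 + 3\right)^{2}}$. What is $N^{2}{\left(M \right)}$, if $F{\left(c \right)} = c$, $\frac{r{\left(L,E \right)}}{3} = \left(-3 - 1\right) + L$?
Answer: $\frac{27556}{6561} \approx 4.2$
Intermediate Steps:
$r{\left(L,E \right)} = -12 + 3 L$ ($r{\left(L,E \right)} = 3 \left(\left(-3 - 1\right) + L\right) = 3 \left(-4 + L\right) = -12 + 3 L$)
$M = \frac{4}{81}$ ($M = \frac{4}{9^{2}} = \frac{4}{81} \approx 0.049383$)
$N{\left(V \right)} = 2 + V$ ($N{\left(V \right)} = V - \left(-8 + 6\right) = V - -2 = V + \left(-4 + 6\right) = V + 2 = 2 + V$)
$N^{2}{\left(M \right)} = \left(2 + \frac{4}{81}\right)^{2} = \left(\frac{166}{81}\right)^{2} = \frac{27556}{6561}$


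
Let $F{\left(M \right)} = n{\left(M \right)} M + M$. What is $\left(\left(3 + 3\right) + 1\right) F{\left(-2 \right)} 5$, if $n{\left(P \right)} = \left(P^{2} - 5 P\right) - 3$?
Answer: $-840$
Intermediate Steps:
$n{\left(P \right)} = -3 + P^{2} - 5 P$
$F{\left(M \right)} = M + M \left(-3 + M^{2} - 5 M\right)$ ($F{\left(M \right)} = \left(-3 + M^{2} - 5 M\right) M + M = M \left(-3 + M^{2} - 5 M\right) + M = M + M \left(-3 + M^{2} - 5 M\right)$)
$\left(\left(3 + 3\right) + 1\right) F{\left(-2 \right)} 5 = \left(\left(3 + 3\right) + 1\right) \left(- 2 \left(-2 + \left(-2\right)^{2} - -10\right)\right) 5 = \left(6 + 1\right) \left(- 2 \left(-2 + 4 + 10\right)\right) 5 = 7 \left(\left(-2\right) 12\right) 5 = 7 \left(-24\right) 5 = \left(-168\right) 5 = -840$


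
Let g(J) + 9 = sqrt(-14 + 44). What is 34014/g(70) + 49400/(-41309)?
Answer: -4216092778/702253 - 11338*sqrt(30)/17 ≈ -9656.7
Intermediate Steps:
g(J) = -9 + sqrt(30) (g(J) = -9 + sqrt(-14 + 44) = -9 + sqrt(30))
34014/g(70) + 49400/(-41309) = 34014/(-9 + sqrt(30)) + 49400/(-41309) = 34014/(-9 + sqrt(30)) + 49400*(-1/41309) = 34014/(-9 + sqrt(30)) - 49400/41309 = -49400/41309 + 34014/(-9 + sqrt(30))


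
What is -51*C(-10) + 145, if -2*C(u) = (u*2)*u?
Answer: 5245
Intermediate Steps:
C(u) = -u**2 (C(u) = -u*2*u/2 = -2*u*u/2 = -u**2)
-51*C(-10) + 145 = -(-51)*(-10)**2 + 145 = -(-51)*100 + 145 = -51*(-100) + 145 = 5100 + 145 = 5245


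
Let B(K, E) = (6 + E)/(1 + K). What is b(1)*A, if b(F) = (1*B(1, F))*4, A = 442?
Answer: 6188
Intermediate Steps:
B(K, E) = (6 + E)/(1 + K)
b(F) = 12 + 2*F (b(F) = (1*((6 + F)/(1 + 1)))*4 = (1*((6 + F)/2))*4 = (1*(3 + F/2))*4 = (3 + F/2)*4 = 12 + 2*F)
b(1)*A = (12 + 2*1)*442 = (12 + 2)*442 = 14*442 = 6188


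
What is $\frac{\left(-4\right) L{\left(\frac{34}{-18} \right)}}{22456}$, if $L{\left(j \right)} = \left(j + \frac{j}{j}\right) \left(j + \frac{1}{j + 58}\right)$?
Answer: $- \frac{34016}{114820335} \approx -0.00029625$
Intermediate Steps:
$L{\left(j \right)} = \left(1 + j\right) \left(j + \frac{1}{58 + j}\right)$ ($L{\left(j \right)} = \left(j + 1\right) \left(j + \frac{1}{58 + j}\right) = \left(1 + j\right) \left(j + \frac{1}{58 + j}\right)$)
$\frac{\left(-4\right) L{\left(\frac{34}{-18} \right)}}{22456} = \frac{\left(-4\right) \frac{1 + \left(\frac{34}{-18}\right)^{3} + 59 \frac{34}{-18} + 59 \left(\frac{34}{-18}\right)^{2}}{58 + \frac{34}{-18}}}{22456} = - 4 \frac{1 + \left(34 \left(- \frac{1}{18}\right)\right)^{3} + 59 \cdot 34 \left(- \frac{1}{18}\right) + 59 \left(34 \left(- \frac{1}{18}\right)\right)^{2}}{58 + 34 \left(- \frac{1}{18}\right)} \frac{1}{22456} = - 4 \frac{1 + \left(- \frac{17}{9}\right)^{3} + 59 \left(- \frac{17}{9}\right) + 59 \left(- \frac{17}{9}\right)^{2}}{58 - \frac{17}{9}} \cdot \frac{1}{22456} = - 4 \frac{1 - \frac{4913}{729} - \frac{1003}{9} + 59 \cdot \frac{289}{81}}{\frac{505}{9}} \cdot \frac{1}{22456} = - 4 \frac{9 \left(1 - \frac{4913}{729} - \frac{1003}{9} + \frac{17051}{81}\right)}{505} \cdot \frac{1}{22456} = - 4 \cdot \frac{9}{505} \cdot \frac{68032}{729} \cdot \frac{1}{22456} = \left(-4\right) \frac{68032}{40905} \cdot \frac{1}{22456} = \left(- \frac{272128}{40905}\right) \frac{1}{22456} = - \frac{34016}{114820335}$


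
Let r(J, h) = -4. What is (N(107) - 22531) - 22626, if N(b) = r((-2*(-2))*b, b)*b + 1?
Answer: -45584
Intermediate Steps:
N(b) = 1 - 4*b (N(b) = -4*b + 1 = 1 - 4*b)
(N(107) - 22531) - 22626 = ((1 - 4*107) - 22531) - 22626 = ((1 - 428) - 22531) - 22626 = (-427 - 22531) - 22626 = -22958 - 22626 = -45584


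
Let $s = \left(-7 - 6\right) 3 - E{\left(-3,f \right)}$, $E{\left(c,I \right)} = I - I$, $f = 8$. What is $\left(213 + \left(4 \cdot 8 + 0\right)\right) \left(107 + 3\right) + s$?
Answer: $26911$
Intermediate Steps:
$E{\left(c,I \right)} = 0$
$s = -39$ ($s = \left(-7 - 6\right) 3 - 0 = \left(-13\right) 3 + 0 = -39 + 0 = -39$)
$\left(213 + \left(4 \cdot 8 + 0\right)\right) \left(107 + 3\right) + s = \left(213 + \left(4 \cdot 8 + 0\right)\right) \left(107 + 3\right) - 39 = \left(213 + \left(32 + 0\right)\right) 110 - 39 = \left(213 + 32\right) 110 - 39 = 245 \cdot 110 - 39 = 26950 - 39 = 26911$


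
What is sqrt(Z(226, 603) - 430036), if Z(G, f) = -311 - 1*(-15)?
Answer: 2*I*sqrt(107583) ≈ 656.0*I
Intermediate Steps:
Z(G, f) = -296 (Z(G, f) = -311 + 15 = -296)
sqrt(Z(226, 603) - 430036) = sqrt(-296 - 430036) = sqrt(-430332) = 2*I*sqrt(107583)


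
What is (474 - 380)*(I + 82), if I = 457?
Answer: 50666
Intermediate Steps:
(474 - 380)*(I + 82) = (474 - 380)*(457 + 82) = 94*539 = 50666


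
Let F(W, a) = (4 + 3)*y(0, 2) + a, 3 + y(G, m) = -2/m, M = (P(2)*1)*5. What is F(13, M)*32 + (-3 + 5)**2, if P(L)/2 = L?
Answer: -252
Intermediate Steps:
P(L) = 2*L
M = 20 (M = ((2*2)*1)*5 = (4*1)*5 = 4*5 = 20)
y(G, m) = -3 - 2/m
F(W, a) = -28 + a (F(W, a) = (4 + 3)*(-3 - 2/2) + a = 7*(-3 - 2*1/2) + a = 7*(-3 - 1) + a = 7*(-4) + a = -28 + a)
F(13, M)*32 + (-3 + 5)**2 = (-28 + 20)*32 + (-3 + 5)**2 = -8*32 + 2**2 = -256 + 4 = -252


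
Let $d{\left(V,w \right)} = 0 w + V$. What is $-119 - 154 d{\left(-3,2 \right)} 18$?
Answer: $8197$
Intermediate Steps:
$d{\left(V,w \right)} = V$ ($d{\left(V,w \right)} = 0 + V = V$)
$-119 - 154 d{\left(-3,2 \right)} 18 = -119 - 154 \left(\left(-3\right) 18\right) = -119 - -8316 = -119 + 8316 = 8197$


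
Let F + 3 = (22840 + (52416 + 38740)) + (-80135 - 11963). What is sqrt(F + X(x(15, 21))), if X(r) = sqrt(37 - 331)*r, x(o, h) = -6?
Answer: sqrt(21895 - 42*I*sqrt(6)) ≈ 147.97 - 0.3476*I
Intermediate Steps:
X(r) = 7*I*r*sqrt(6) (X(r) = sqrt(-294)*r = (7*I*sqrt(6))*r = 7*I*r*sqrt(6))
F = 21895 (F = -3 + ((22840 + (52416 + 38740)) + (-80135 - 11963)) = -3 + ((22840 + 91156) - 92098) = -3 + (113996 - 92098) = -3 + 21898 = 21895)
sqrt(F + X(x(15, 21))) = sqrt(21895 + 7*I*(-6)*sqrt(6)) = sqrt(21895 - 42*I*sqrt(6))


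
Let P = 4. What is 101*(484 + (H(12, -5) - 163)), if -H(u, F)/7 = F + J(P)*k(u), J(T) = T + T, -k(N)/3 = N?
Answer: 239572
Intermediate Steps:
k(N) = -3*N
J(T) = 2*T
H(u, F) = -7*F + 168*u (H(u, F) = -7*(F + (2*4)*(-3*u)) = -7*(F + 8*(-3*u)) = -7*(F - 24*u) = -7*F + 168*u)
101*(484 + (H(12, -5) - 163)) = 101*(484 + ((-7*(-5) + 168*12) - 163)) = 101*(484 + ((35 + 2016) - 163)) = 101*(484 + (2051 - 163)) = 101*(484 + 1888) = 101*2372 = 239572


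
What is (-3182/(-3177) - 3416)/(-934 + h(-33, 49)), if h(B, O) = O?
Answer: 2169890/562329 ≈ 3.8588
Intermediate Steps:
(-3182/(-3177) - 3416)/(-934 + h(-33, 49)) = (-3182/(-3177) - 3416)/(-934 + 49) = (-3182*(-1/3177) - 3416)/(-885) = (3182/3177 - 3416)*(-1/885) = -10849450/3177*(-1/885) = 2169890/562329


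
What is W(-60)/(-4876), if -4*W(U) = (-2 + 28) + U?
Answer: -17/9752 ≈ -0.0017432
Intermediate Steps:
W(U) = -13/2 - U/4 (W(U) = -((-2 + 28) + U)/4 = -(26 + U)/4 = -13/2 - U/4)
W(-60)/(-4876) = (-13/2 - 1/4*(-60))/(-4876) = (-13/2 + 15)*(-1/4876) = (17/2)*(-1/4876) = -17/9752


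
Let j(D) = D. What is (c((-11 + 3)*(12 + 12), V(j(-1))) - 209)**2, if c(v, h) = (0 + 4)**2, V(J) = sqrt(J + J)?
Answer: 37249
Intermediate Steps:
V(J) = sqrt(2)*sqrt(J) (V(J) = sqrt(2*J) = sqrt(2)*sqrt(J))
c(v, h) = 16 (c(v, h) = 4**2 = 16)
(c((-11 + 3)*(12 + 12), V(j(-1))) - 209)**2 = (16 - 209)**2 = (-193)**2 = 37249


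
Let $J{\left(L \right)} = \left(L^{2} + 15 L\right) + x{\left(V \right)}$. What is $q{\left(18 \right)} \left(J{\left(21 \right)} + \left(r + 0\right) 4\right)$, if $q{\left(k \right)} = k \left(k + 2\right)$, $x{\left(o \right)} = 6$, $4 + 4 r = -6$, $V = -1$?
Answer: $270720$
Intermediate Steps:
$r = - \frac{5}{2}$ ($r = -1 + \frac{1}{4} \left(-6\right) = -1 - \frac{3}{2} = - \frac{5}{2} \approx -2.5$)
$q{\left(k \right)} = k \left(2 + k\right)$
$J{\left(L \right)} = 6 + L^{2} + 15 L$ ($J{\left(L \right)} = \left(L^{2} + 15 L\right) + 6 = 6 + L^{2} + 15 L$)
$q{\left(18 \right)} \left(J{\left(21 \right)} + \left(r + 0\right) 4\right) = 18 \left(2 + 18\right) \left(\left(6 + 21^{2} + 15 \cdot 21\right) + \left(- \frac{5}{2} + 0\right) 4\right) = 18 \cdot 20 \left(\left(6 + 441 + 315\right) - 10\right) = 360 \left(762 - 10\right) = 360 \cdot 752 = 270720$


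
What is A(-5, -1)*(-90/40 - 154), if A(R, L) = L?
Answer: 625/4 ≈ 156.25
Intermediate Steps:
A(-5, -1)*(-90/40 - 154) = -(-90/40 - 154) = -(-90*1/40 - 154) = -(-9/4 - 154) = -1*(-625/4) = 625/4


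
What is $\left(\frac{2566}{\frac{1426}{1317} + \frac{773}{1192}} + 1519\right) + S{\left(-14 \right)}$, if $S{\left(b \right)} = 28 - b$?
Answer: $\frac{8270808337}{2717833} \approx 3043.2$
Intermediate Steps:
$\left(\frac{2566}{\frac{1426}{1317} + \frac{773}{1192}} + 1519\right) + S{\left(-14 \right)} = \left(\frac{2566}{\frac{1426}{1317} + \frac{773}{1192}} + 1519\right) + \left(28 - -14\right) = \left(\frac{2566}{1426 \cdot \frac{1}{1317} + 773 \cdot \frac{1}{1192}} + 1519\right) + \left(28 + 14\right) = \left(\frac{2566}{\frac{1426}{1317} + \frac{773}{1192}} + 1519\right) + 42 = \left(\frac{2566}{\frac{2717833}{1569864}} + 1519\right) + 42 = \left(2566 \cdot \frac{1569864}{2717833} + 1519\right) + 42 = \left(\frac{4028271024}{2717833} + 1519\right) + 42 = \frac{8156659351}{2717833} + 42 = \frac{8270808337}{2717833}$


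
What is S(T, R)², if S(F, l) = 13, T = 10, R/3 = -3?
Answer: 169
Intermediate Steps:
R = -9 (R = 3*(-3) = -9)
S(T, R)² = 13² = 169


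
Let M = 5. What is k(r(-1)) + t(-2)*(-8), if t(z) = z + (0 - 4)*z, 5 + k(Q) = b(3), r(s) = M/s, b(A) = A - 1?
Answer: -51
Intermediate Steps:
b(A) = -1 + A
r(s) = 5/s
k(Q) = -3 (k(Q) = -5 + (-1 + 3) = -5 + 2 = -3)
t(z) = -3*z (t(z) = z - 4*z = -3*z)
k(r(-1)) + t(-2)*(-8) = -3 - 3*(-2)*(-8) = -3 + 6*(-8) = -3 - 48 = -51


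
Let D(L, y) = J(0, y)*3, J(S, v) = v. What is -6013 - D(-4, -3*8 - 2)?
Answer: -5935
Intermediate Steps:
D(L, y) = 3*y (D(L, y) = y*3 = 3*y)
-6013 - D(-4, -3*8 - 2) = -6013 - 3*(-3*8 - 2) = -6013 - 3*(-24 - 2) = -6013 - 3*(-26) = -6013 - 1*(-78) = -6013 + 78 = -5935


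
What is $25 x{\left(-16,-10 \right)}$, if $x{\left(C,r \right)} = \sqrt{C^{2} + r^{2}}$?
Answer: $50 \sqrt{89} \approx 471.7$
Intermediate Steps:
$25 x{\left(-16,-10 \right)} = 25 \sqrt{\left(-16\right)^{2} + \left(-10\right)^{2}} = 25 \sqrt{256 + 100} = 25 \sqrt{356} = 25 \cdot 2 \sqrt{89} = 50 \sqrt{89}$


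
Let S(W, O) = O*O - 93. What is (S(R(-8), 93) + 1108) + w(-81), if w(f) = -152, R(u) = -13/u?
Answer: 9512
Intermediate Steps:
S(W, O) = -93 + O² (S(W, O) = O² - 93 = -93 + O²)
(S(R(-8), 93) + 1108) + w(-81) = ((-93 + 93²) + 1108) - 152 = ((-93 + 8649) + 1108) - 152 = (8556 + 1108) - 152 = 9664 - 152 = 9512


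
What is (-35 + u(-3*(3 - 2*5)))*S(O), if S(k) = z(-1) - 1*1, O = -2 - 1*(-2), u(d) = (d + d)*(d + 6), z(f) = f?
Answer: -2198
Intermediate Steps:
u(d) = 2*d*(6 + d) (u(d) = (2*d)*(6 + d) = 2*d*(6 + d))
O = 0 (O = -2 + 2 = 0)
S(k) = -2 (S(k) = -1 - 1*1 = -1 - 1 = -2)
(-35 + u(-3*(3 - 2*5)))*S(O) = (-35 + 2*(-3*(3 - 2*5))*(6 - 3*(3 - 2*5)))*(-2) = (-35 + 2*(-3*(3 - 10))*(6 - 3*(3 - 10)))*(-2) = (-35 + 2*(-3*(-7))*(6 - 3*(-7)))*(-2) = (-35 + 2*21*(6 + 21))*(-2) = (-35 + 2*21*27)*(-2) = (-35 + 1134)*(-2) = 1099*(-2) = -2198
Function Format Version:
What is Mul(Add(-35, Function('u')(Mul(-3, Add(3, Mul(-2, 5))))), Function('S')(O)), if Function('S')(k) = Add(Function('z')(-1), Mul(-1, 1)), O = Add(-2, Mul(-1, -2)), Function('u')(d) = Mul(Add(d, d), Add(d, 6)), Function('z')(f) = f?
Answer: -2198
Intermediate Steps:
Function('u')(d) = Mul(2, d, Add(6, d)) (Function('u')(d) = Mul(Mul(2, d), Add(6, d)) = Mul(2, d, Add(6, d)))
O = 0 (O = Add(-2, 2) = 0)
Function('S')(k) = -2 (Function('S')(k) = Add(-1, Mul(-1, 1)) = Add(-1, -1) = -2)
Mul(Add(-35, Function('u')(Mul(-3, Add(3, Mul(-2, 5))))), Function('S')(O)) = Mul(Add(-35, Mul(2, Mul(-3, Add(3, Mul(-2, 5))), Add(6, Mul(-3, Add(3, Mul(-2, 5)))))), -2) = Mul(Add(-35, Mul(2, Mul(-3, Add(3, -10)), Add(6, Mul(-3, Add(3, -10))))), -2) = Mul(Add(-35, Mul(2, Mul(-3, -7), Add(6, Mul(-3, -7)))), -2) = Mul(Add(-35, Mul(2, 21, Add(6, 21))), -2) = Mul(Add(-35, Mul(2, 21, 27)), -2) = Mul(Add(-35, 1134), -2) = Mul(1099, -2) = -2198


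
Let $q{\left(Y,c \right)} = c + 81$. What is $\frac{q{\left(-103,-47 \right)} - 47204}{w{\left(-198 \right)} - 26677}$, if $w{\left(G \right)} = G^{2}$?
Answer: $- \frac{47170}{12527} \approx -3.7655$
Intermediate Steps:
$q{\left(Y,c \right)} = 81 + c$
$\frac{q{\left(-103,-47 \right)} - 47204}{w{\left(-198 \right)} - 26677} = \frac{\left(81 - 47\right) - 47204}{\left(-198\right)^{2} - 26677} = \frac{34 - 47204}{39204 - 26677} = - \frac{47170}{12527}$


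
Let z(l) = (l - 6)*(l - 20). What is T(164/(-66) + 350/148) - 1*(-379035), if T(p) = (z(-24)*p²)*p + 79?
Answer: 20912225941553/55161117 ≈ 3.7911e+5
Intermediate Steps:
z(l) = (-20 + l)*(-6 + l) (z(l) = (-6 + l)*(-20 + l) = (-20 + l)*(-6 + l))
T(p) = 79 + 1320*p³ (T(p) = ((120 + (-24)² - 26*(-24))*p²)*p + 79 = ((120 + 576 + 624)*p²)*p + 79 = (1320*p²)*p + 79 = 1320*p³ + 79 = 79 + 1320*p³)
T(164/(-66) + 350/148) - 1*(-379035) = (79 + 1320*(164/(-66) + 350/148)³) - 1*(-379035) = (79 + 1320*(164*(-1/66) + 350*(1/148))³) + 379035 = (79 + 1320*(-82/33 + 175/74)³) + 379035 = (79 + 1320*(-293/2442)³) + 379035 = (79 + 1320*(-25153757/14562534888)) + 379035 = (79 - 125768785/55161117) + 379035 = 4231959458/55161117 + 379035 = 20912225941553/55161117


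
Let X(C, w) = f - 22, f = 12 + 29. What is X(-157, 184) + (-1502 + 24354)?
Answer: 22871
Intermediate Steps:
f = 41
X(C, w) = 19 (X(C, w) = 41 - 22 = 19)
X(-157, 184) + (-1502 + 24354) = 19 + (-1502 + 24354) = 19 + 22852 = 22871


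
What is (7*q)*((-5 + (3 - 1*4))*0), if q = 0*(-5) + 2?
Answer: 0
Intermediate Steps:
q = 2 (q = 0 + 2 = 2)
(7*q)*((-5 + (3 - 1*4))*0) = (7*2)*((-5 + (3 - 1*4))*0) = 14*((-5 + (3 - 4))*0) = 14*((-5 - 1)*0) = 14*(-6*0) = 14*0 = 0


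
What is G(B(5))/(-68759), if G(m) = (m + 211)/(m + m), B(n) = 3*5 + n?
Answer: -231/2750360 ≈ -8.3989e-5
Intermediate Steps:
B(n) = 15 + n
G(m) = (211 + m)/(2*m) (G(m) = (211 + m)/((2*m)) = (211 + m)*(1/(2*m)) = (211 + m)/(2*m))
G(B(5))/(-68759) = ((211 + (15 + 5))/(2*(15 + 5)))/(-68759) = ((½)*(211 + 20)/20)*(-1/68759) = ((½)*(1/20)*231)*(-1/68759) = (231/40)*(-1/68759) = -231/2750360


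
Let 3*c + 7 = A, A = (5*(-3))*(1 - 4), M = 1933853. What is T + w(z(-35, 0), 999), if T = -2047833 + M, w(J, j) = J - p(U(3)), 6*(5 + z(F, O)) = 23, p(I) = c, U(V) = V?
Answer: -683963/6 ≈ -1.1399e+5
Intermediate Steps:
A = 45 (A = -15*(-3) = 45)
c = 38/3 (c = -7/3 + (1/3)*45 = -7/3 + 15 = 38/3 ≈ 12.667)
p(I) = 38/3
z(F, O) = -7/6 (z(F, O) = -5 + (1/6)*23 = -5 + 23/6 = -7/6)
w(J, j) = -38/3 + J (w(J, j) = J - 1*38/3 = J - 38/3 = -38/3 + J)
T = -113980 (T = -2047833 + 1933853 = -113980)
T + w(z(-35, 0), 999) = -113980 + (-38/3 - 7/6) = -113980 - 83/6 = -683963/6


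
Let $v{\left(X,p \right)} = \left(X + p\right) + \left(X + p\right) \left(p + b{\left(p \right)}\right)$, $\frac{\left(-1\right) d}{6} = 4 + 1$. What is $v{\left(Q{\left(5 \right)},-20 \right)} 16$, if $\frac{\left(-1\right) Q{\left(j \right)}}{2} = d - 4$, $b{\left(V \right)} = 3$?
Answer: $-12288$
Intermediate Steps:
$d = -30$ ($d = - 6 \left(4 + 1\right) = \left(-6\right) 5 = -30$)
$Q{\left(j \right)} = 68$ ($Q{\left(j \right)} = - 2 \left(-30 - 4\right) = \left(-2\right) \left(-34\right) = 68$)
$v{\left(X,p \right)} = X + p + \left(3 + p\right) \left(X + p\right)$ ($v{\left(X,p \right)} = \left(X + p\right) + \left(X + p\right) \left(p + 3\right) = \left(X + p\right) + \left(X + p\right) \left(3 + p\right) = \left(X + p\right) + \left(3 + p\right) \left(X + p\right) = X + p + \left(3 + p\right) \left(X + p\right)$)
$v{\left(Q{\left(5 \right)},-20 \right)} 16 = \left(\left(-20\right)^{2} + 4 \cdot 68 + 4 \left(-20\right) + 68 \left(-20\right)\right) 16 = \left(400 + 272 - 80 - 1360\right) 16 = \left(-768\right) 16 = -12288$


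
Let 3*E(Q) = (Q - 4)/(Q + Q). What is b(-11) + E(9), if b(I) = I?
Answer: -589/54 ≈ -10.907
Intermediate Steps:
E(Q) = (-4 + Q)/(6*Q) (E(Q) = ((Q - 4)/(Q + Q))/3 = ((-4 + Q)/((2*Q)))/3 = ((-4 + Q)*(1/(2*Q)))/3 = ((-4 + Q)/(2*Q))/3 = (-4 + Q)/(6*Q))
b(-11) + E(9) = -11 + (1/6)*(-4 + 9)/9 = -11 + (1/6)*(1/9)*5 = -11 + 5/54 = -589/54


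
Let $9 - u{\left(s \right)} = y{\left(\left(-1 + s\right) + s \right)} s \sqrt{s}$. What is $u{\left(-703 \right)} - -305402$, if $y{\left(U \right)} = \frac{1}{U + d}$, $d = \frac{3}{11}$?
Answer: $305411 - \frac{7733 i \sqrt{703}}{15474} \approx 3.0541 \cdot 10^{5} - 13.25 i$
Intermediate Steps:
$d = \frac{3}{11}$ ($d = 3 \cdot \frac{1}{11} = \frac{3}{11} \approx 0.27273$)
$y{\left(U \right)} = \frac{1}{\frac{3}{11} + U}$ ($y{\left(U \right)} = \frac{1}{U + \frac{3}{11}} = \frac{1}{\frac{3}{11} + U}$)
$u{\left(s \right)} = 9 - \frac{11 s^{\frac{3}{2}}}{-8 + 22 s}$ ($u{\left(s \right)} = 9 - \frac{11}{3 + 11 \left(\left(-1 + s\right) + s\right)} s \sqrt{s} = 9 - \frac{11}{3 + 11 \left(-1 + 2 s\right)} s \sqrt{s} = 9 - \frac{11}{3 + \left(-11 + 22 s\right)} s \sqrt{s} = 9 - \frac{11}{-8 + 22 s} s \sqrt{s} = 9 - \frac{11 s}{-8 + 22 s} \sqrt{s} = 9 - \frac{11 s^{\frac{3}{2}}}{-8 + 22 s}$)
$u{\left(-703 \right)} - -305402 = \frac{-72 - 11 \left(-703\right)^{\frac{3}{2}} + 198 \left(-703\right)}{2 \left(-4 + 11 \left(-703\right)\right)} - -305402 = \frac{-72 - 11 \left(- 703 i \sqrt{703}\right) - 139194}{2 \left(-4 - 7733\right)} + 305402 = \frac{-72 + 7733 i \sqrt{703} - 139194}{2 \left(-7737\right)} + 305402 = \frac{1}{2} \left(- \frac{1}{7737}\right) \left(-139266 + 7733 i \sqrt{703}\right) + 305402 = \left(9 - \frac{7733 i \sqrt{703}}{15474}\right) + 305402 = 305411 - \frac{7733 i \sqrt{703}}{15474}$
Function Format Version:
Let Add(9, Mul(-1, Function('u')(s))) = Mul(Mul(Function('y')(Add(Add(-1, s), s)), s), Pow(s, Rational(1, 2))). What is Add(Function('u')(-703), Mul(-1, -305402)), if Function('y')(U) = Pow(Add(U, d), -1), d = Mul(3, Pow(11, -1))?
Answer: Add(305411, Mul(Rational(-7733, 15474), I, Pow(703, Rational(1, 2)))) ≈ Add(3.0541e+5, Mul(-13.250, I))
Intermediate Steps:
d = Rational(3, 11) (d = Mul(3, Rational(1, 11)) = Rational(3, 11) ≈ 0.27273)
Function('y')(U) = Pow(Add(Rational(3, 11), U), -1) (Function('y')(U) = Pow(Add(U, Rational(3, 11)), -1) = Pow(Add(Rational(3, 11), U), -1))
Function('u')(s) = Add(9, Mul(-11, Pow(s, Rational(3, 2)), Pow(Add(-8, Mul(22, s)), -1))) (Function('u')(s) = Add(9, Mul(-1, Mul(Mul(Mul(11, Pow(Add(3, Mul(11, Add(Add(-1, s), s))), -1)), s), Pow(s, Rational(1, 2))))) = Add(9, Mul(-1, Mul(Mul(Mul(11, Pow(Add(3, Mul(11, Add(-1, Mul(2, s)))), -1)), s), Pow(s, Rational(1, 2))))) = Add(9, Mul(-1, Mul(Mul(Mul(11, Pow(Add(3, Add(-11, Mul(22, s))), -1)), s), Pow(s, Rational(1, 2))))) = Add(9, Mul(-1, Mul(Mul(Mul(11, Pow(Add(-8, Mul(22, s)), -1)), s), Pow(s, Rational(1, 2))))) = Add(9, Mul(-1, Mul(Mul(11, s, Pow(Add(-8, Mul(22, s)), -1)), Pow(s, Rational(1, 2))))) = Add(9, Mul(-1, Mul(11, Pow(s, Rational(3, 2)), Pow(Add(-8, Mul(22, s)), -1)))) = Add(9, Mul(-11, Pow(s, Rational(3, 2)), Pow(Add(-8, Mul(22, s)), -1))))
Add(Function('u')(-703), Mul(-1, -305402)) = Add(Mul(Rational(1, 2), Pow(Add(-4, Mul(11, -703)), -1), Add(-72, Mul(-11, Pow(-703, Rational(3, 2))), Mul(198, -703))), Mul(-1, -305402)) = Add(Mul(Rational(1, 2), Pow(Add(-4, -7733), -1), Add(-72, Mul(-11, Mul(-703, I, Pow(703, Rational(1, 2)))), -139194)), 305402) = Add(Mul(Rational(1, 2), Pow(-7737, -1), Add(-72, Mul(7733, I, Pow(703, Rational(1, 2))), -139194)), 305402) = Add(Mul(Rational(1, 2), Rational(-1, 7737), Add(-139266, Mul(7733, I, Pow(703, Rational(1, 2))))), 305402) = Add(Add(9, Mul(Rational(-7733, 15474), I, Pow(703, Rational(1, 2)))), 305402) = Add(305411, Mul(Rational(-7733, 15474), I, Pow(703, Rational(1, 2))))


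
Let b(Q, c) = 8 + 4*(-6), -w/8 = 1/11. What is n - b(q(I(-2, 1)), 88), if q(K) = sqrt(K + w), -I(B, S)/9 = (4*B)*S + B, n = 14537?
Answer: 14553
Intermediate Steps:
w = -8/11 ≈ -0.72727
I(B, S) = -9*B - 36*B*S (I(B, S) = -9*((4*B)*S + B) = -9*(4*B*S + B) = -9*(B + 4*B*S) = -9*B - 36*B*S)
q(K) = sqrt(-8/11 + K) (q(K) = sqrt(K - 8/11) = sqrt(-8/11 + K))
b(Q, c) = -16 (b(Q, c) = 8 - 24 = -16)
n - b(q(I(-2, 1)), 88) = 14537 - 1*(-16) = 14537 + 16 = 14553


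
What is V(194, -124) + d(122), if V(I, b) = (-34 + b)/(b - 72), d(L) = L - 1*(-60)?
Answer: 17915/98 ≈ 182.81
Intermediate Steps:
d(L) = 60 + L (d(L) = L + 60 = 60 + L)
V(I, b) = (-34 + b)/(-72 + b)
V(194, -124) + d(122) = (-34 - 124)/(-72 - 124) + (60 + 122) = -158/(-196) + 182 = -1/196*(-158) + 182 = 79/98 + 182 = 17915/98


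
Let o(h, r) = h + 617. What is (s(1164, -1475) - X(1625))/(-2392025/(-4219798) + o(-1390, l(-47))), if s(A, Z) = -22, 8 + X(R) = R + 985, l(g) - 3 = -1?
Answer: 11072749952/3259511829 ≈ 3.3971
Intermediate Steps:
l(g) = 2 (l(g) = 3 - 1 = 2)
X(R) = 977 + R (X(R) = -8 + (R + 985) = -8 + (985 + R) = 977 + R)
o(h, r) = 617 + h
(s(1164, -1475) - X(1625))/(-2392025/(-4219798) + o(-1390, l(-47))) = (-22 - (977 + 1625))/(-2392025/(-4219798) + (617 - 1390)) = (-22 - 1*2602)/(-2392025*(-1/4219798) - 773) = (-22 - 2602)/(2392025/4219798 - 773) = -2624/(-3259511829/4219798) = -2624*(-4219798/3259511829) = 11072749952/3259511829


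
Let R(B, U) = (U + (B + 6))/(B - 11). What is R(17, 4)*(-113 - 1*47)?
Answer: -720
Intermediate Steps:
R(B, U) = (6 + B + U)/(-11 + B) (R(B, U) = (U + (6 + B))/(-11 + B) = (6 + B + U)/(-11 + B))
R(17, 4)*(-113 - 1*47) = ((6 + 17 + 4)/(-11 + 17))*(-113 - 1*47) = (27/6)*(-113 - 47) = ((⅙)*27)*(-160) = (9/2)*(-160) = -720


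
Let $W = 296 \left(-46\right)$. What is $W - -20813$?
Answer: $7197$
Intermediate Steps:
$W = -13616$
$W - -20813 = -13616 - -20813 = -13616 + 20813 = 7197$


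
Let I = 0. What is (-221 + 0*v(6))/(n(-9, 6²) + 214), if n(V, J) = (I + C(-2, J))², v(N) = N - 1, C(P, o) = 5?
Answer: -221/239 ≈ -0.92469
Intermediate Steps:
v(N) = -1 + N
n(V, J) = 25 (n(V, J) = (0 + 5)² = 5² = 25)
(-221 + 0*v(6))/(n(-9, 6²) + 214) = (-221 + 0*(-1 + 6))/(25 + 214) = (-221 + 0*5)/239 = (-221 + 0)*(1/239) = -221*1/239 = -221/239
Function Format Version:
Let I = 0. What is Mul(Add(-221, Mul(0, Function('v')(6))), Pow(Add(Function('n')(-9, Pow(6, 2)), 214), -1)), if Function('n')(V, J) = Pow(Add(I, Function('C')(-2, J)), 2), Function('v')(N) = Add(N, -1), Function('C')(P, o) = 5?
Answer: Rational(-221, 239) ≈ -0.92469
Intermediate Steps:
Function('v')(N) = Add(-1, N)
Function('n')(V, J) = 25 (Function('n')(V, J) = Pow(Add(0, 5), 2) = Pow(5, 2) = 25)
Mul(Add(-221, Mul(0, Function('v')(6))), Pow(Add(Function('n')(-9, Pow(6, 2)), 214), -1)) = Mul(Add(-221, Mul(0, Add(-1, 6))), Pow(Add(25, 214), -1)) = Mul(Add(-221, Mul(0, 5)), Pow(239, -1)) = Mul(Add(-221, 0), Rational(1, 239)) = Mul(-221, Rational(1, 239)) = Rational(-221, 239)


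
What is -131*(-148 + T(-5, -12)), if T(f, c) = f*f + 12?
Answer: 14541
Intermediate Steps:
T(f, c) = 12 + f**2 (T(f, c) = f**2 + 12 = 12 + f**2)
-131*(-148 + T(-5, -12)) = -131*(-148 + (12 + (-5)**2)) = -131*(-148 + (12 + 25)) = -131*(-148 + 37) = -131*(-111) = 14541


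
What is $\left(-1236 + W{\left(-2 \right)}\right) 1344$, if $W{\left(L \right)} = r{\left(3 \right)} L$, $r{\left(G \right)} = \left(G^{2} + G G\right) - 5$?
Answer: $-1696128$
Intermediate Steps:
$r{\left(G \right)} = -5 + 2 G^{2}$ ($r{\left(G \right)} = \left(G^{2} + G^{2}\right) - 5 = 2 G^{2} - 5 = -5 + 2 G^{2}$)
$W{\left(L \right)} = 13 L$ ($W{\left(L \right)} = \left(-5 + 2 \cdot 3^{2}\right) L = \left(-5 + 2 \cdot 9\right) L = \left(-5 + 18\right) L = 13 L$)
$\left(-1236 + W{\left(-2 \right)}\right) 1344 = \left(-1236 + 13 \left(-2\right)\right) 1344 = \left(-1236 - 26\right) 1344 = \left(-1262\right) 1344 = -1696128$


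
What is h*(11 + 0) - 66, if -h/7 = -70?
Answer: 5324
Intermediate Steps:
h = 490 (h = -7*(-70) = 490)
h*(11 + 0) - 66 = 490*(11 + 0) - 66 = 490*11 - 66 = 5390 - 66 = 5324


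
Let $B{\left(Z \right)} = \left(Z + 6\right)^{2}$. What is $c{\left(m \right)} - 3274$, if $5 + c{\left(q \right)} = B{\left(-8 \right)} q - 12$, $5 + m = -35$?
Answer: $-3451$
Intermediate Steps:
$m = -40$ ($m = -5 - 35 = -40$)
$B{\left(Z \right)} = \left(6 + Z\right)^{2}$
$c{\left(q \right)} = -17 + 4 q$ ($c{\left(q \right)} = -5 + \left(\left(6 - 8\right)^{2} q - 12\right) = -5 + \left(\left(-2\right)^{2} q - 12\right) = -5 + \left(4 q - 12\right) = -5 + \left(-12 + 4 q\right) = -17 + 4 q$)
$c{\left(m \right)} - 3274 = \left(-17 + 4 \left(-40\right)\right) - 3274 = \left(-17 - 160\right) - 3274 = -177 - 3274 = -3451$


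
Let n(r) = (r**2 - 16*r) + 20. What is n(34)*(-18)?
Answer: -11376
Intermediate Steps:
n(r) = 20 + r**2 - 16*r
n(34)*(-18) = (20 + 34**2 - 16*34)*(-18) = (20 + 1156 - 544)*(-18) = 632*(-18) = -11376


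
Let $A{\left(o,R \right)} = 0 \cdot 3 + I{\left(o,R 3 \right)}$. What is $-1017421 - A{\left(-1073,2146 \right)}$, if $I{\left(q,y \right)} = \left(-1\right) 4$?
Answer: $-1017417$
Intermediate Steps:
$I{\left(q,y \right)} = -4$
$A{\left(o,R \right)} = -4$ ($A{\left(o,R \right)} = 0 \cdot 3 - 4 = 0 - 4 = -4$)
$-1017421 - A{\left(-1073,2146 \right)} = -1017421 - -4 = -1017421 + 4 = -1017417$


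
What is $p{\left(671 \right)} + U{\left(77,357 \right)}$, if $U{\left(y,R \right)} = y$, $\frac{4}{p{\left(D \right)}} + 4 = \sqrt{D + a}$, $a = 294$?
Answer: $\frac{73089}{949} + \frac{4 \sqrt{965}}{949} \approx 77.148$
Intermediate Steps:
$p{\left(D \right)} = \frac{4}{-4 + \sqrt{294 + D}}$ ($p{\left(D \right)} = \frac{4}{-4 + \sqrt{D + 294}} = \frac{4}{-4 + \sqrt{294 + D}}$)
$p{\left(671 \right)} + U{\left(77,357 \right)} = \frac{4}{-4 + \sqrt{294 + 671}} + 77 = \frac{4}{-4 + \sqrt{965}} + 77 = 77 + \frac{4}{-4 + \sqrt{965}}$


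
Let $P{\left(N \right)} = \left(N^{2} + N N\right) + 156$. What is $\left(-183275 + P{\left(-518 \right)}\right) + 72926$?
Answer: $426455$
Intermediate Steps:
$P{\left(N \right)} = 156 + 2 N^{2}$ ($P{\left(N \right)} = \left(N^{2} + N^{2}\right) + 156 = 2 N^{2} + 156 = 156 + 2 N^{2}$)
$\left(-183275 + P{\left(-518 \right)}\right) + 72926 = \left(-183275 + \left(156 + 2 \left(-518\right)^{2}\right)\right) + 72926 = \left(-183275 + \left(156 + 2 \cdot 268324\right)\right) + 72926 = \left(-183275 + \left(156 + 536648\right)\right) + 72926 = \left(-183275 + 536804\right) + 72926 = 353529 + 72926 = 426455$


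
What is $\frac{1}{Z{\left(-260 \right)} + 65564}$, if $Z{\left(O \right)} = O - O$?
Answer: $\frac{1}{65564} \approx 1.5252 \cdot 10^{-5}$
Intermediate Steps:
$Z{\left(O \right)} = 0$
$\frac{1}{Z{\left(-260 \right)} + 65564} = \frac{1}{0 + 65564} = \frac{1}{65564}$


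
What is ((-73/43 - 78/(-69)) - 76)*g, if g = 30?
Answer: -2271750/989 ≈ -2297.0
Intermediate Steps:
((-73/43 - 78/(-69)) - 76)*g = ((-73/43 - 78/(-69)) - 76)*30 = ((-73*1/43 - 78*(-1/69)) - 76)*30 = ((-73/43 + 26/23) - 76)*30 = (-561/989 - 76)*30 = -75725/989*30 = -2271750/989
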